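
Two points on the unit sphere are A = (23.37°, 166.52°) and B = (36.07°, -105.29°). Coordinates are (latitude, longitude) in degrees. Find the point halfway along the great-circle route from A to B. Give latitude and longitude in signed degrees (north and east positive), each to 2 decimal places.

The central angle between A and B is δ = 1.3109 rad.
With f = 0.5, the slerp weights are sin((1−f)δ)/sin δ = 0.6307 and sin(fδ)/sin δ = 0.6307.
Weighted sum of the unit vectors: (0.6307)·(-0.8927,0.2140,0.3967) + (0.6307)·(-0.2132,-0.7797,0.5888) = (-0.6974, -0.3568, 0.6215).
Converting back: φ = atan2(z, √(x²+y²)) = 38.43°, λ = atan2(y, x) = -152.91°.

38.43°, -152.91°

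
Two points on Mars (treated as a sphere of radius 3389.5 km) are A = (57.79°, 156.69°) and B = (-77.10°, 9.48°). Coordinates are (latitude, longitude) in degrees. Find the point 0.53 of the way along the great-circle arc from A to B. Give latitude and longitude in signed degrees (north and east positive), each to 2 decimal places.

The central angle between A and B is δ = 2.7513 rad.
With f = 0.53, the slerp weights are sin((1−f)δ)/sin δ = 2.5275 and sin(fδ)/sin δ = 2.6115.
Weighted sum of the unit vectors: (2.5275)·(-0.4895,0.2109,0.8461) + (2.6115)·(0.2202,0.0368,-0.9748) = (-0.6622, 0.6291, -0.4071).
Converting back: φ = atan2(z, √(x²+y²)) = -24.02°, λ = atan2(y, x) = 136.47°.

-24.02°, 136.47°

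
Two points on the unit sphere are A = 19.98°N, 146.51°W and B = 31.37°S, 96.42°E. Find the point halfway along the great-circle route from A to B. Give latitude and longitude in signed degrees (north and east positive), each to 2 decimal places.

-10.78°, 159.43°

The central angle between A and B is δ = 2.1449 rad.
With f = 0.5, the slerp weights are sin((1−f)δ)/sin δ = 1.0460 and sin(fδ)/sin δ = 1.0460.
Weighted sum of the unit vectors: (1.0460)·(-0.7838,-0.5186,0.3417) + (1.0460)·(-0.0955,0.8485,-0.5206) = (-0.9197, 0.3451, -0.1871).
Converting back: φ = atan2(z, √(x²+y²)) = -10.78°, λ = atan2(y, x) = 159.43°.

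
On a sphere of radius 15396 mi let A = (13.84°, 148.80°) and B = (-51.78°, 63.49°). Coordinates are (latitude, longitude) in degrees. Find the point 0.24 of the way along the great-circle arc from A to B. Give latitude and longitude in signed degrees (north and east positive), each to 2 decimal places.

Central angle δ = 1.7101 rad. Interpolating on the sphere with fraction f = 0.24:
P = [sin((1−f)δ)·A + sin(fδ)·B] / sin δ = 0.9729·A + 0.4029·B in Cartesian coordinates,
giving P = (-0.6968, 0.7124, -0.0838), i.e. latitude -4.81°, longitude 134.36°.

-4.81°, 134.36°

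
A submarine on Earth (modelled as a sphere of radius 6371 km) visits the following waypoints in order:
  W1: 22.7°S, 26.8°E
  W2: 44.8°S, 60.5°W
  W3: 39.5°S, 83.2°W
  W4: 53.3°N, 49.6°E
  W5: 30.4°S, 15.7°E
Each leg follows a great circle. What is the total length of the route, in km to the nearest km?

36039 km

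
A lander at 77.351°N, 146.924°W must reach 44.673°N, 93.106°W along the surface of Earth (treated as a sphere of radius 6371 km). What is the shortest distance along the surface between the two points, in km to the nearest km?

Let φ₁ = 1.3500 rad, φ₂ = 0.7797 rad, and Δλ = 0.9393 rad.
cos c = sin φ₁ sin φ₂ + cos φ₁ cos φ₂ cos Δλ = (0.9757)(0.7031) + (0.2190)(0.7111)(0.5904) = 0.77793,
so c = arccos(0.77793) = 0.67944 rad.
Distance = R·c = 6371 × 0.6794 ≈ 4329 km.

4329 km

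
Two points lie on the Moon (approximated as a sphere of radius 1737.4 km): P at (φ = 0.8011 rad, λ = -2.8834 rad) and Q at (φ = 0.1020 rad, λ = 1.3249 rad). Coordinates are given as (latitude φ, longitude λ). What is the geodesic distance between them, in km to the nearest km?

3188 km

In radians: φ₁ = 0.8011, φ₂ = 0.1020, Δλ = -118.882° = -2.0749 rad.
cos c = sin φ₁ sin φ₂ + cos φ₁ cos φ₂ cos Δλ = (0.7181)(0.1018) + (0.6959)(0.9948)(-0.4830) = -0.26127,
so c = arccos(-0.26127) = 1.83513 rad.
Distance = R·c = 1737.4 × 1.8351 ≈ 3188 km.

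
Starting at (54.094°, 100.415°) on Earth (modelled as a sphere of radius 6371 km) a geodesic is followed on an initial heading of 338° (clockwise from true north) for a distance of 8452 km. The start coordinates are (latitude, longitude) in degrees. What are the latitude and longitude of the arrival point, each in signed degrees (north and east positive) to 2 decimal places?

Angular distance δ = d/R = 8452/6371 = 1.32664 rad; initial bearing θ = 5.8992 rad.
sin φ₂ = sin φ₁ cos δ + cos φ₁ sin δ cos θ = (0.8100)(0.2417) + (0.5865)(0.9703)(0.9272) = 0.7234, so φ₂ = 46.34°.
Δλ = atan2(sin θ sin δ cos φ₁, cos δ − sin φ₁ sin φ₂) = atan2(-0.2132, -0.3442) = -148.230°.
λ₂ = 100.415° − 148.230° = -47.82°.

46.34°, -47.82°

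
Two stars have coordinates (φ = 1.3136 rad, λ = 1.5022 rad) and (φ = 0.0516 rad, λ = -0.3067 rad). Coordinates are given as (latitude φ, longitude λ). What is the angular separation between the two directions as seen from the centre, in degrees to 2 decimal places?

90.57°

With latitudes φ₁ = 75.264°, φ₂ = 2.956° and longitude difference Δλ = -103.642°:
Haversine: a = sin²(Δφ/2) + cos φ₁ cos φ₂ sin²(Δλ/2) = 0.3480 + (0.2544)(0.9987)(0.6179) = 0.50502.
Central angle c = 2·arcsin(√a) = 1.58083 rad.
So the angular separation is 90.57°.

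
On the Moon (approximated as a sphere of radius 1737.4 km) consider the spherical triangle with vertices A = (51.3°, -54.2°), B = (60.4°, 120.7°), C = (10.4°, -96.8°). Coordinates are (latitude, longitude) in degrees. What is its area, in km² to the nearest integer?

2001775 km²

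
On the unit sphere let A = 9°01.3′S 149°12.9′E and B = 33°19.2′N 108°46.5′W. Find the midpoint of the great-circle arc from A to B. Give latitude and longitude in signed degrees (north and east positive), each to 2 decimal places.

Central angle δ = 1.8316 rad. Interpolating on the sphere with fraction f = 0.5:
P = [sin((1−f)δ)·A + sin(fδ)·B] / sin δ = 0.8208·A + 0.8208·B in Cartesian coordinates,
giving P = (-0.9172, -0.2345, 0.3222), i.e. latitude 18.79°, longitude -165.66°.

18.79°, -165.66°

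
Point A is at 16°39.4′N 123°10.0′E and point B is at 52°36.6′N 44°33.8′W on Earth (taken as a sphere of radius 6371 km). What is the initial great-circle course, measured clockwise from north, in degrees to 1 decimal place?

352.1°

Δλ = -167.730° = -2.9274 rad.
y = sin Δλ · cos φ₂ = (-0.2125)(0.6072) = -0.1290
x = cos φ₁ sin φ₂ − sin φ₁ cos φ₂ cos Δλ = (0.9580)(0.7945) − (0.2866)(0.6072)(-0.9772) = 0.9313
θ = atan2(y, x) = -7.89°; adding 360° gives 352.1°.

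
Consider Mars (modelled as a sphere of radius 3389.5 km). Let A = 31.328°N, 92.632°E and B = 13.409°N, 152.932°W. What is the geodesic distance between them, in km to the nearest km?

6087 km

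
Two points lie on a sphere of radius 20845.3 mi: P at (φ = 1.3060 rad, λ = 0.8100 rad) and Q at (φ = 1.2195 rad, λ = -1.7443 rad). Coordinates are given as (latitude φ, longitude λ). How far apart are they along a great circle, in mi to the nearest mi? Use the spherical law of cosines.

12288 mi

With latitudes φ₁ = 74.828°, φ₂ = 69.872° and longitude difference Δλ = -146.351°:
cos c = sin φ₁ sin φ₂ + cos φ₁ cos φ₂ cos Δλ = (0.9651)(0.9389) + (0.2617)(0.3441)(-0.8324) = 0.83123,
so c = arccos(0.83123) = 0.58948 rad.
Distance = R·c = 20845.3 × 0.5895 ≈ 12288 mi.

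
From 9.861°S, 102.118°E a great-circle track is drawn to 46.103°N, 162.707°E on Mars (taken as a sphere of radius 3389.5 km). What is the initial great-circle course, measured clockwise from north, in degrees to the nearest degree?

With φ₁ = -0.1721, φ₂ = 0.8046, Δλ = 1.0575 rad, the forward-azimuth formula gives
θ = atan2( sin Δλ cos φ₂ , cos φ₁ sin φ₂ − sin φ₁ cos φ₂ cos Δλ ) = atan2(0.6040, 0.7683) = 38.17°.
So the initial bearing is 38°.

38°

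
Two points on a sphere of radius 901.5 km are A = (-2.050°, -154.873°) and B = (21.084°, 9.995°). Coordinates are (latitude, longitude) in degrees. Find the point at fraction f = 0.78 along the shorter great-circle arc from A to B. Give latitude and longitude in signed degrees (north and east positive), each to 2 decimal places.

44.54°, -20.38°

Central angle δ = 2.7214 rad. Interpolating on the sphere with fraction f = 0.78:
P = [sin((1−f)δ)·A + sin(fδ)·B] / sin δ = 1.3814·A + 2.0873·B in Cartesian coordinates,
giving P = (0.6681, -0.2482, 0.7015), i.e. latitude 44.54°, longitude -20.38°.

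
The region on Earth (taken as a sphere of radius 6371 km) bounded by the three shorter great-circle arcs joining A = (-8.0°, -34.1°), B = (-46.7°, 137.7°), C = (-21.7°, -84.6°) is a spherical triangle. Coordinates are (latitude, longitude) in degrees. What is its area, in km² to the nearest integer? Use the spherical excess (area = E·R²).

Side lengths (central angles): a = 1.7744, b = 0.8806, c = 2.1784 rad; semiperimeter s = 2.4167.
By l'Huilier's theorem, tan(E/4) = √[tan(s/2) tan((s−a)/2) tan((s−b)/2) tan((s−c)/2)], giving spherical excess E = 1.2333 rad.
Area = E·R² = 1.2333 × (6371)² ≈ 50061232 km².

50061232 km²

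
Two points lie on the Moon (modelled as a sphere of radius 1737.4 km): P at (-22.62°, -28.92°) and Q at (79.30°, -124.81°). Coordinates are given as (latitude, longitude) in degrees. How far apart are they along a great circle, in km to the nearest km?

In radians: φ₁ = -0.3948, φ₂ = 1.3840, Δλ = -95.890° = -1.6736 rad.
cos c = sin φ₁ sin φ₂ + cos φ₁ cos φ₂ cos Δλ = (-0.3846)(0.9826) + (0.9231)(0.1857)(-0.1026) = -0.39552,
so c = arccos(-0.39552) = 1.97743 rad.
Distance = R·c = 1737.4 × 1.9774 ≈ 3436 km.

3436 km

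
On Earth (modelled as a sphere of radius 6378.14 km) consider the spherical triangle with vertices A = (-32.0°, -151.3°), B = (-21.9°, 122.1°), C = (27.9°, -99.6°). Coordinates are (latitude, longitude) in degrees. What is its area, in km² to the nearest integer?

Side lengths (central angles): a = 2.4764, b = 1.3525, c = 1.3240 rad; semiperimeter s = 2.5764.
By l'Huilier's theorem, tan(E/4) = √[tan(s/2) tan((s−a)/2) tan((s−b)/2) tan((s−c)/2)], giving spherical excess E = 1.1508 rad.
Area = E·R² = 1.1508 × (6378.14)² ≈ 46814975 km².

46814975 km²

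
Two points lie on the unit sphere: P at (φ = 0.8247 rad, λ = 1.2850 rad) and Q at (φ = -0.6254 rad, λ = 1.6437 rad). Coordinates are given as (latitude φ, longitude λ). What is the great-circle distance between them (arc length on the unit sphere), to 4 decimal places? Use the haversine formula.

1.4853

In radians: φ₁ = 0.8247, φ₂ = -0.6254, Δλ = 20.552° = 0.3587 rad.
Haversine: a = sin²(Δφ/2) + cos φ₁ cos φ₂ sin²(Δλ/2) = 0.4398 + (0.6788)(0.8107)(0.0318) = 0.45731.
Central angle c = 2·arcsin(√a) = 1.48531 rad.
On the unit sphere the arc length equals the central angle: 1.4853.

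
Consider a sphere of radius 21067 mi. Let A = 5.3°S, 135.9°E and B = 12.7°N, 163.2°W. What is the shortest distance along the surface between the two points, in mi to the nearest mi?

Let φ₁ = -0.0925 rad, φ₂ = 0.2217 rad, and Δλ = 1.0629 rad.
Haversine: a = sin²(Δφ/2) + cos φ₁ cos φ₂ sin²(Δλ/2) = 0.0245 + (0.9957)(0.9755)(0.2568) = 0.27395.
Central angle c = 2·arcsin(√a) = 1.10168 rad.
Distance = R·c = 21067 × 1.1017 ≈ 23209 mi.

23209 mi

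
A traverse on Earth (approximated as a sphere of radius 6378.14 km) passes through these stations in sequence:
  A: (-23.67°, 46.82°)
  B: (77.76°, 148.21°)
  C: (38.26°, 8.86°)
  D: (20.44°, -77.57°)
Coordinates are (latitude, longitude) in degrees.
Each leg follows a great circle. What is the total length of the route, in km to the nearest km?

Leg A→B: central angle 2.0161 rad, distance 12858.7 km.
Leg B→C: central angle 1.0714 rad, distance 6833.8 km.
Leg C→D: central angle 1.3056 rad, distance 8327.5 km.
Total: 12858.7 + 6833.8 + 8327.5 ≈ 28020 km.

28020 km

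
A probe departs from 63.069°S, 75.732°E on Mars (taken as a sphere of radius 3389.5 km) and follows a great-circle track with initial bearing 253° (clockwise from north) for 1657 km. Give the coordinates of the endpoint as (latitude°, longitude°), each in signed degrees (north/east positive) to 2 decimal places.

-58.14°, 17.44°

Angular distance δ = d/R = 1657/3389.5 = 0.48886 rad; initial bearing θ = 4.4157 rad.
sin φ₂ = sin φ₁ cos δ + cos φ₁ sin δ cos θ = (-0.8916)(0.8829) + (0.4529)(0.4696)(-0.2924) = -0.8493, so φ₂ = -58.14°.
Δλ = atan2(sin θ sin δ cos φ₁, cos δ − sin φ₁ sin φ₂) = atan2(-0.2034, 0.1257) = -58.293°.
λ₂ = 75.732° − 58.293° = 17.44°.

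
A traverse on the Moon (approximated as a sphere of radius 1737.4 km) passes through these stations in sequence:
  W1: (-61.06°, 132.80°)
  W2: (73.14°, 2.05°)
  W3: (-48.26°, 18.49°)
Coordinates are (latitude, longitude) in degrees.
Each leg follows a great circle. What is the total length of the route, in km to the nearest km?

Leg W1→W2: central angle 2.7628 rad, distance 4800.1 km.
Leg W2→W3: central angle 2.1281 rad, distance 3697.4 km.
Total: 4800.1 + 3697.4 ≈ 8498 km.

8498 km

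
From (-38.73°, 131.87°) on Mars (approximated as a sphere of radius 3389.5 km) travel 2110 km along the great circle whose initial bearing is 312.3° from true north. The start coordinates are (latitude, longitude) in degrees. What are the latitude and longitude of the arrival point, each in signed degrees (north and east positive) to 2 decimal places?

-11.66°, 105.74°

Angular distance δ = d/R = 2110/3389.5 = 0.62251 rad; initial bearing θ = 5.4507 rad.
sin φ₂ = sin φ₁ cos δ + cos φ₁ sin δ cos θ = (-0.6257)(0.8124) + (0.7801)(0.5831)(0.6730) = -0.2022, so φ₂ = -11.66°.
Δλ = atan2(sin θ sin δ cos φ₁, cos δ − sin φ₁ sin φ₂) = atan2(-0.3364, 0.6859) = -26.126°.
λ₂ = 131.870° − 26.126° = 105.74°.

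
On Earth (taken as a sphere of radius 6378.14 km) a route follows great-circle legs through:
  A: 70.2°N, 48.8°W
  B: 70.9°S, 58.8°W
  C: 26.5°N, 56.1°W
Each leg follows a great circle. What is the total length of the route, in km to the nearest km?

Leg A→B: central angle 2.4653 rad, distance 15724.3 km.
Leg B→C: central angle 1.7003 rad, distance 10844.6 km.
Total: 15724.3 + 10844.6 ≈ 26569 km.

26569 km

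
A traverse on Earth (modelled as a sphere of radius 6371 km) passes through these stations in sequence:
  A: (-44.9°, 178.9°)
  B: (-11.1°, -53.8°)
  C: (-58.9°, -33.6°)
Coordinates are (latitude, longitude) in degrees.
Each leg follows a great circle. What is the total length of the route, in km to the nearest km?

17429 km

Leg A→B: central angle 1.8601 rad, distance 11850.9 km.
Leg B→C: central angle 0.8756 rad, distance 5578.4 km.
Total: 11850.9 + 5578.4 ≈ 17429 km.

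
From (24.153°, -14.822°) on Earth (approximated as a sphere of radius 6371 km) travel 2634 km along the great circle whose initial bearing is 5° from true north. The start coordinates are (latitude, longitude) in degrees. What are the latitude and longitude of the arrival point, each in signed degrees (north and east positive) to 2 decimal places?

47.72°, -11.84°

Angular distance δ = d/R = 2634/6371 = 0.41344 rad; initial bearing θ = 0.0873 rad.
sin φ₂ = sin φ₁ cos δ + cos φ₁ sin δ cos θ = (0.4092)(0.9157) + (0.9125)(0.4018)(0.9962) = 0.7399, so φ₂ = 47.72°.
Δλ = atan2(sin θ sin δ cos φ₁, cos δ − sin φ₁ sin φ₂) = atan2(0.0320, 0.6130) = 2.984°.
λ₂ = -14.822° + 2.984° = -11.84°.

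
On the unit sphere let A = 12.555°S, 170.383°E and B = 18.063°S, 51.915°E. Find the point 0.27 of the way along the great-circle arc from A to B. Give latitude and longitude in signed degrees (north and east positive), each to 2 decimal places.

-23.61°, 140.67°

The central angle between A and B is δ = 1.9551 rad.
With f = 0.27, the slerp weights are sin((1−f)δ)/sin δ = 1.0676 and sin(fδ)/sin δ = 0.5433.
Weighted sum of the unit vectors: (1.0676)·(-0.9624,0.1631,-0.2174) + (0.5433)·(0.5864,0.7483,-0.3101) = (-0.7088, 0.5807, -0.4005).
Converting back: φ = atan2(z, √(x²+y²)) = -23.61°, λ = atan2(y, x) = 140.67°.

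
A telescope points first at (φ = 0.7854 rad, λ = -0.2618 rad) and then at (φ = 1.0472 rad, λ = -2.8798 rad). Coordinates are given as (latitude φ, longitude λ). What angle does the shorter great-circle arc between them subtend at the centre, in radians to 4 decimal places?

1.2596 rad

With latitudes φ₁ = 45.000°, φ₂ = 60.000° and longitude difference Δλ = -150.000°:
cos c = sin φ₁ sin φ₂ + cos φ₁ cos φ₂ cos Δλ = (0.7071)(0.8660) + (0.7071)(0.5000)(-0.8660) = 0.30619,
so c = arccos(0.30619) = 1.25961 rad.
So the angular separation is 1.2596 rad.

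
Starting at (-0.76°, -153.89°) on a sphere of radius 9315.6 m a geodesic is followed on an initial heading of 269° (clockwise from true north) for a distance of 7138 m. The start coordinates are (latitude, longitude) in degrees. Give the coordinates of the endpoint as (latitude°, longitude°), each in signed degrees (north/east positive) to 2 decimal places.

-1.24°, 162.20°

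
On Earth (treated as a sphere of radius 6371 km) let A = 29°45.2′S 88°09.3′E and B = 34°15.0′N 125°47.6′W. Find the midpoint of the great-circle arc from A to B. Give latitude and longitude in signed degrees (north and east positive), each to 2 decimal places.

7.64°, 156.59°

The central angle between A and B is δ = 2.6354 rad.
With f = 0.5, the slerp weights are sin((1−f)δ)/sin δ = 1.9968 and sin(fδ)/sin δ = 1.9968.
Weighted sum of the unit vectors: (1.9968)·(0.0280,0.8677,-0.4963) + (1.9968)·(-0.4834,-0.6705,0.5628) = (-0.9095, 0.3939, 0.1329).
Converting back: φ = atan2(z, √(x²+y²)) = 7.64°, λ = atan2(y, x) = 156.59°.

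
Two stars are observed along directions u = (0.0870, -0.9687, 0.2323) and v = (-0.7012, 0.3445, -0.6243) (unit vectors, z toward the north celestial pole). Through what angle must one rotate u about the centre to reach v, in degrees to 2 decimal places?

122.67°

u·v = -0.5397; |u| = 1.0000, |v| = 1.0001.
cos θ = (u·v)/(|u||v|) = -0.5397, so θ = 122.67°.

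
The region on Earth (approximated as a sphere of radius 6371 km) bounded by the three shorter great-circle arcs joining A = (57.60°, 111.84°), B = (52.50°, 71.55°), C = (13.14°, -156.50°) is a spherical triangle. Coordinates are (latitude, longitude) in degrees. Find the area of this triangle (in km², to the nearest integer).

3861987 km²

Side lengths (central angles): a = 1.7884, b = 1.3930, c = 0.4061 rad; semiperimeter s = 1.7938.
By l'Huilier's theorem, tan(E/4) = √[tan(s/2) tan((s−a)/2) tan((s−b)/2) tan((s−c)/2)], giving spherical excess E = 0.0951 rad.
Area = E·R² = 0.0951 × (6371)² ≈ 3861987 km².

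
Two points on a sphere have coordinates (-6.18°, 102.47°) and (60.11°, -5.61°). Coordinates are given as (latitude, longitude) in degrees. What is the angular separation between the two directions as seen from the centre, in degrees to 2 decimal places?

104.31°

With latitudes φ₁ = -6.180°, φ₂ = 60.110° and longitude difference Δλ = -108.080°:
Haversine: a = sin²(Δφ/2) + cos φ₁ cos φ₂ sin²(Δλ/2) = 0.2989 + (0.9942)(0.4983)(0.6552) = 0.62355.
Central angle c = 2·arcsin(√a) = 1.82047 rad.
So the angular separation is 104.31°.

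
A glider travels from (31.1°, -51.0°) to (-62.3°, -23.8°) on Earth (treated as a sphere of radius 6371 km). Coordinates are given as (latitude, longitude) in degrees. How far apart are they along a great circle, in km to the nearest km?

Let φ₁ = 0.5428 rad, φ₂ = -1.0873 rad, and Δλ = 0.4747 rad.
cos c = sin φ₁ sin φ₂ + cos φ₁ cos φ₂ cos Δλ = (0.5165)(-0.8854) + (0.8563)(0.4648)(0.8894) = -0.10332,
so c = arccos(-0.10332) = 1.67430 rad.
Distance = R·c = 6371 × 1.6743 ≈ 10667 km.

10667 km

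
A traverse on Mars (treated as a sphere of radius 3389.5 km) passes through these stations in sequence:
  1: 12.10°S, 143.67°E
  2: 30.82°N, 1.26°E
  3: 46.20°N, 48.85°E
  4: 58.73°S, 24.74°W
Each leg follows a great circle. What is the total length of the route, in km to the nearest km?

Leg 1→2: central angle 2.4540 rad, distance 8317.8 km.
Leg 2→3: central angle 0.6909 rad, distance 2341.8 km.
Leg 3→4: central angle 2.1123 rad, distance 7159.6 km.
Total: 8317.8 + 2341.8 + 7159.6 ≈ 17819 km.

17819 km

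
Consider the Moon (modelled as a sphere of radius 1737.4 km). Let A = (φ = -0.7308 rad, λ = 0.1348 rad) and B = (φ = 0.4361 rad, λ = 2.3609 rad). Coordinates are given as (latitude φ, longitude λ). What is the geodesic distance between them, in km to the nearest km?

4060 km

With latitudes φ₁ = -41.872°, φ₂ = 24.987° and longitude difference Δλ = 127.546°:
cos c = sin φ₁ sin φ₂ + cos φ₁ cos φ₂ cos Δλ = (-0.6675)(0.4224) + (0.7446)(0.9064)(-0.6094) = -0.69326,
so c = arccos(-0.69326) = 2.33679 rad.
Distance = R·c = 1737.4 × 2.3368 ≈ 4060 km.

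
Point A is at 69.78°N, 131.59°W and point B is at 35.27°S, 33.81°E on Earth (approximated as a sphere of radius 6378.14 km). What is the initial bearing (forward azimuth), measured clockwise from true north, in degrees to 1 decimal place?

20.8°

Δλ = 165.400° = 2.8868 rad.
y = sin Δλ · cos φ₂ = (0.2521)(0.8164) = 0.2058
x = cos φ₁ sin φ₂ − sin φ₁ cos φ₂ cos Δλ = (0.3456)(-0.5774) − (0.9384)(0.8164)(-0.9677) = 0.5418
θ = atan2(y, x) = 20.80°, so the bearing is 20.8°.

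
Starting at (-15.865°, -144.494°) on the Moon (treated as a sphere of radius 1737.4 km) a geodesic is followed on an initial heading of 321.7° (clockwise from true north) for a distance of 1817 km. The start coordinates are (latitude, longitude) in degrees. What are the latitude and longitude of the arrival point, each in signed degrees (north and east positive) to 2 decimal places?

31.08°, 176.74°

Angular distance δ = d/R = 1817/1737.4 = 1.04582 rad; initial bearing θ = 5.6147 rad.
sin φ₂ = sin φ₁ cos δ + cos φ₁ sin δ cos θ = (-0.2734)(0.5012) + (0.9619)(0.8653)(0.7848) = 0.5162, so φ₂ = 31.08°.
Δλ = atan2(sin θ sin δ cos φ₁, cos δ − sin φ₁ sin φ₂) = atan2(-0.5159, 0.6423) = -38.770°.
λ₂ = -144.494° − 38.770° = -183.26° → 176.74° after wrapping to (−180°, 180°].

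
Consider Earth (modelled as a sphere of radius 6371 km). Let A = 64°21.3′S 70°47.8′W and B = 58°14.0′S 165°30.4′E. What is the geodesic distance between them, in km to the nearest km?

5583 km

With latitudes φ₁ = -64.355°, φ₂ = -58.233° and longitude difference Δλ = -123.697°:
cos c = sin φ₁ sin φ₂ + cos φ₁ cos φ₂ cos Δλ = (-0.9015)(-0.8502) + (0.4328)(0.5265)(-0.5548) = 0.64004,
so c = arccos(0.64004) = 0.87625 rad.
Distance = R·c = 6371 × 0.8762 ≈ 5583 km.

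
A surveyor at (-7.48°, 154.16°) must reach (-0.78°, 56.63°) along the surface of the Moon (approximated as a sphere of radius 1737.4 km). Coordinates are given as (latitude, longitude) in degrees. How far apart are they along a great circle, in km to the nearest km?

2952 km

Let φ₁ = -0.1306 rad, φ₂ = -0.0136 rad, and Δλ = -1.7022 rad.
cos c = sin φ₁ sin φ₂ + cos φ₁ cos φ₂ cos Δλ = (-0.1302)(-0.0136) + (0.9915)(0.9999)(-0.1310) = -0.12815,
so c = arccos(-0.12815) = 1.69930 rad.
Distance = R·c = 1737.4 × 1.6993 ≈ 2952 km.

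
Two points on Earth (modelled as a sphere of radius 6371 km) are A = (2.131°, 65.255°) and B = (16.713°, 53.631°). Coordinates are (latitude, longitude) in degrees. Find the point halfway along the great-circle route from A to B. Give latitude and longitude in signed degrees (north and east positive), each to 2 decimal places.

9.47°, 59.57°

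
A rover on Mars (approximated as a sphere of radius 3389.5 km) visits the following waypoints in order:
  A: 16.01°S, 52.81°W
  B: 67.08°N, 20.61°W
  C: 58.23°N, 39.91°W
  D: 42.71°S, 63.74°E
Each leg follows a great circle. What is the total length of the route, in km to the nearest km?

13650 km

Leg A→B: central angle 1.5080 rad, distance 5111.4 km.
Leg B→C: central angle 0.2169 rad, distance 735.2 km.
Leg C→D: central angle 2.3023 rad, distance 7803.5 km.
Total: 5111.4 + 735.2 + 7803.5 ≈ 13650 km.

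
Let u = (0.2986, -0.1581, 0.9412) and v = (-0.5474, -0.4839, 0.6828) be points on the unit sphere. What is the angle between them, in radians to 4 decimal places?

u·v = 0.5557; |u| = 1.0000, |v| = 1.0000.
cos θ = (u·v)/(|u||v|) = 0.5557, so θ = 0.9816 rad.

0.9816 rad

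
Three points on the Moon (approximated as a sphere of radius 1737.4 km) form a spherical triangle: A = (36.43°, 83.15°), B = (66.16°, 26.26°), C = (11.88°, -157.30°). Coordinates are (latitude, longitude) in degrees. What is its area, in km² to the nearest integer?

2966330 km²

Side lengths (central angles): a = 1.7788, b = 1.8401, c = 0.7658 rad; semiperimeter s = 2.1923.
By l'Huilier's theorem, tan(E/4) = √[tan(s/2) tan((s−a)/2) tan((s−b)/2) tan((s−c)/2)], giving spherical excess E = 0.9827 rad.
Area = E·R² = 0.9827 × (1737.4)² ≈ 2966330 km².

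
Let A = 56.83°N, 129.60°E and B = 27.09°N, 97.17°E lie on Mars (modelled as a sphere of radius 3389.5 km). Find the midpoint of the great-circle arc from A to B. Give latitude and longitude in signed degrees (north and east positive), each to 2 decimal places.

The central angle between A and B is δ = 0.6562 rad.
With f = 0.5, the slerp weights are sin((1−f)δ)/sin δ = 0.5282 and sin(fδ)/sin δ = 0.5282.
Weighted sum of the unit vectors: (0.5282)·(-0.3488,0.4216,0.8371) + (0.5282)·(-0.1111,0.8833,0.4554) = (-0.2429, 0.6892, 0.6826).
Converting back: φ = atan2(z, √(x²+y²)) = 43.05°, λ = atan2(y, x) = 109.41°.

43.05°, 109.41°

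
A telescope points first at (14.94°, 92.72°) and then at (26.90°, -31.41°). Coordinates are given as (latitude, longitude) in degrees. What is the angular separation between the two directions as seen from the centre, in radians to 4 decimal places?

1.9464 rad

With latitudes φ₁ = 14.940°, φ₂ = 26.900° and longitude difference Δλ = -124.130°:
cos c = sin φ₁ sin φ₂ + cos φ₁ cos φ₂ cos Δλ = (0.2578)(0.4524) + (0.9662)(0.8918)(-0.5611) = -0.36681,
so c = arccos(-0.36681) = 1.94637 rad.
So the angular separation is 1.9464 rad.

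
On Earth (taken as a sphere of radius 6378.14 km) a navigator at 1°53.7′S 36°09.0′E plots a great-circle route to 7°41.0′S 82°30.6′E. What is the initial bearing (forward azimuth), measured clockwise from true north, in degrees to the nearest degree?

Δλ = 46.360° = 0.8091 rad.
y = sin Δλ · cos φ₂ = (0.7237)(0.9910) = 0.7172
x = cos φ₁ sin φ₂ − sin φ₁ cos φ₂ cos Δλ = (0.9995)(-0.1337) − (-0.0331)(0.9910)(0.6901) = -0.1110
θ = atan2(y, x) = 98.80°, so the bearing is 99°.

99°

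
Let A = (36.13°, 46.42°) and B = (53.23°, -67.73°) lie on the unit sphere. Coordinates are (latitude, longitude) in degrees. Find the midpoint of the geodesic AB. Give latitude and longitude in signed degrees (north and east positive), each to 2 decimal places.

60.58°, 2.28°

Central angle δ = 1.2927 rad. Interpolating on the sphere with fraction f = 0.5:
P = [sin((1−f)δ)·A + sin(fδ)·B] / sin δ = 0.6263·A + 0.6263·B in Cartesian coordinates,
giving P = (0.4908, 0.0195, 0.8710), i.e. latitude 60.58°, longitude 2.28°.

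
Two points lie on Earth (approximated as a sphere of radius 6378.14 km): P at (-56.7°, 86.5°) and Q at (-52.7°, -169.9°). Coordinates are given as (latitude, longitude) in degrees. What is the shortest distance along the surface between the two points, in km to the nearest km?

In radians: φ₁ = -0.9896, φ₂ = -0.9198, Δλ = 103.600° = 1.8082 rad.
cos c = sin φ₁ sin φ₂ + cos φ₁ cos φ₂ cos Δλ = (-0.8358)(-0.7955) + (0.5490)(0.6060)(-0.2351) = 0.58663,
so c = arccos(0.58663) = 0.94390 rad.
Distance = R·c = 6378.14 × 0.9439 ≈ 6020 km.

6020 km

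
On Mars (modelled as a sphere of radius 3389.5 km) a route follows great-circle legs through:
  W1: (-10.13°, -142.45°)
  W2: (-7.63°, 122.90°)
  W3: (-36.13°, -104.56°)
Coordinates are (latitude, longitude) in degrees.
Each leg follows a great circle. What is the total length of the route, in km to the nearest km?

12469 km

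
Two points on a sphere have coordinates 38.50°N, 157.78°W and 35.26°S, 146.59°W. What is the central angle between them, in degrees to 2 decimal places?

74.48°

With latitudes φ₁ = 38.500°, φ₂ = -35.260° and longitude difference Δλ = 11.190°:
cos c = sin φ₁ sin φ₂ + cos φ₁ cos φ₂ cos Δλ = (0.6225)(-0.5773) + (0.7826)(0.8165)(0.9810) = 0.26751,
so c = arccos(0.26751) = 1.29999 rad.
So the angular separation is 74.48°.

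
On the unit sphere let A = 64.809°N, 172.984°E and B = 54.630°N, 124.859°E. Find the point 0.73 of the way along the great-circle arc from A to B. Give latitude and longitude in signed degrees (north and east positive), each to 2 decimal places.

The central angle between A and B is δ = 0.4456 rad.
With f = 0.73, the slerp weights are sin((1−f)δ)/sin δ = 0.2785 and sin(fδ)/sin δ = 0.7415.
Weighted sum of the unit vectors: (0.2785)·(-0.4225,0.0520,0.9049) + (0.7415)·(-0.3308,0.4750,0.8154) = (-0.3630, 0.3667, 0.8566).
Converting back: φ = atan2(z, √(x²+y²)) = 58.94°, λ = atan2(y, x) = 134.71°.

58.94°, 134.71°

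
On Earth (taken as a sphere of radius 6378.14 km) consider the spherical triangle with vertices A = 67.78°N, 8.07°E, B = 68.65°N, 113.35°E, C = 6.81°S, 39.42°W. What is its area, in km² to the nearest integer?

4699337 km²

Side lengths (central angles): a = 2.0174, b = 1.4263, c = 0.5990 rad; semiperimeter s = 2.0213.
By l'Huilier's theorem, tan(E/4) = √[tan(s/2) tan((s−a)/2) tan((s−b)/2) tan((s−c)/2)], giving spherical excess E = 0.1155 rad.
Area = E·R² = 0.1155 × (6378.14)² ≈ 4699337 km².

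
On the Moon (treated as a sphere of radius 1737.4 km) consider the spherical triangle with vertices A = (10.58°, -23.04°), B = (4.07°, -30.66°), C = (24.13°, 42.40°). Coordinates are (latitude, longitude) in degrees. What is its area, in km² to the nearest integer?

Side lengths (central angles): a = 1.2721, b = 1.1063, c = 0.1740 rad; semiperimeter s = 1.2762.
By l'Huilier's theorem, tan(E/4) = √[tan(s/2) tan((s−a)/2) tan((s−b)/2) tan((s−c)/2)], giving spherical excess E = 0.0358 rad.
Area = E·R² = 0.0358 × (1737.4)² ≈ 108076 km².

108076 km²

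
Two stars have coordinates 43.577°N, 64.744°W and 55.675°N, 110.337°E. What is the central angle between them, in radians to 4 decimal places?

1.4078 rad

With latitudes φ₁ = 43.577°, φ₂ = 55.675° and longitude difference Δλ = 175.081°:
cos c = sin φ₁ sin φ₂ + cos φ₁ cos φ₂ cos Δλ = (0.6893)(0.8259) + (0.7244)(0.5639)(-0.9963) = 0.16228,
so c = arccos(0.16228) = 1.40779 rad.
So the angular separation is 1.4078 rad.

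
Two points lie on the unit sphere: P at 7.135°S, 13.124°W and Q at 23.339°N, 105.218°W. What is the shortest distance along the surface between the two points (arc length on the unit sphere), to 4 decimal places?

Let φ₁ = -0.1245 rad, φ₂ = 0.4073 rad, and Δλ = -1.6073 rad.
Haversine: a = sin²(Δφ/2) + cos φ₁ cos φ₂ sin²(Δλ/2) = 0.0691 + (0.9923)(0.9182)(0.5183) = 0.54125.
Central angle c = 2·arcsin(√a) = 1.65339 rad.
On the unit sphere the arc length equals the central angle: 1.6534.

1.6534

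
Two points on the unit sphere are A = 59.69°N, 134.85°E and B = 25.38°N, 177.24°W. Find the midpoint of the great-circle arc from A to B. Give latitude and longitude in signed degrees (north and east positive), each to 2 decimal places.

44.89°, 165.98°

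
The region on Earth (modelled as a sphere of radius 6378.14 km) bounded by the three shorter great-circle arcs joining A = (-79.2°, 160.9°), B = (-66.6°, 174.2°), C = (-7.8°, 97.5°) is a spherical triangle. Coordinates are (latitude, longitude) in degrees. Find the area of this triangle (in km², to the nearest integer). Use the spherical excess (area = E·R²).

7469913 km²

Side lengths (central angles): a = 1.3540, b = 1.3526, c = 0.2289 rad; semiperimeter s = 1.4678.
By l'Huilier's theorem, tan(E/4) = √[tan(s/2) tan((s−a)/2) tan((s−b)/2) tan((s−c)/2)], giving spherical excess E = 0.1836 rad.
Area = E·R² = 0.1836 × (6378.14)² ≈ 7469913 km².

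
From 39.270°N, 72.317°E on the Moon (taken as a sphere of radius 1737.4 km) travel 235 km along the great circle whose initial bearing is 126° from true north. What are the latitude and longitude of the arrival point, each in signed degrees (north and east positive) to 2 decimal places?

Angular distance δ = d/R = 235/1737.4 = 0.13526 rad; initial bearing θ = 2.1991 rad.
sin φ₂ = sin φ₁ cos δ + cos φ₁ sin δ cos θ = (0.6330)(0.9909) + (0.7742)(0.1348)(-0.5878) = 0.5658, so φ₂ = 34.46°.
Δλ = atan2(sin θ sin δ cos φ₁, cos δ − sin φ₁ sin φ₂) = atan2(0.0845, 0.6327) = 7.603°.
λ₂ = 72.317° + 7.603° = 79.92°.

34.46°, 79.92°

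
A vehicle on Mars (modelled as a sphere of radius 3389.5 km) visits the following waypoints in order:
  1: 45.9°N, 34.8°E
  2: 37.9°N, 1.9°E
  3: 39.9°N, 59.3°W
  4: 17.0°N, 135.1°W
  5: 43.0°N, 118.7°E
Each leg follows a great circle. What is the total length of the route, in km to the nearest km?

Leg 1→2: central angle 0.4460 rad, distance 1511.6 km.
Leg 2→3: central angle 0.8153 rad, distance 2763.4 km.
Leg 3→4: central angle 1.1945 rad, distance 4048.6 km.
Leg 4→5: central angle 1.5665 rad, distance 5309.7 km.
Total: 1511.6 + 2763.4 + 4048.6 + 5309.7 ≈ 13633 km.

13633 km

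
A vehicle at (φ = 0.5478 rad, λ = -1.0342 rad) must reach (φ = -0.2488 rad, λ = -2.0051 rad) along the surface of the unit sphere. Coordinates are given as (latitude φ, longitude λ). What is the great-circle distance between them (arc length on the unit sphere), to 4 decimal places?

Let φ₁ = 0.5478 rad, φ₂ = -0.2488 rad, and Δλ = -0.9709 rad.
cos c = sin φ₁ sin φ₂ + cos φ₁ cos φ₂ cos Δλ = (0.5208)(-0.2462) + (0.8537)(0.9692)(0.5646) = 0.33886,
so c = arccos(0.33886) = 1.22509 rad.
On the unit sphere the arc length equals the central angle: 1.2251.

1.2251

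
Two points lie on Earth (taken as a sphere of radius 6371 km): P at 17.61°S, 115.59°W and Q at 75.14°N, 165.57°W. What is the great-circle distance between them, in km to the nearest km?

10872 km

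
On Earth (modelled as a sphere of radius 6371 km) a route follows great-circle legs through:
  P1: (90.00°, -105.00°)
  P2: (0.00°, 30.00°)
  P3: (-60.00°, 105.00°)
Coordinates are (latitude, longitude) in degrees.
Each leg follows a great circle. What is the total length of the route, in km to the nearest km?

19188 km

Leg P1→P2: central angle 1.5708 rad, distance 10007.5 km.
Leg P2→P3: central angle 1.4410 rad, distance 9180.8 km.
Total: 10007.5 + 9180.8 ≈ 19188 km.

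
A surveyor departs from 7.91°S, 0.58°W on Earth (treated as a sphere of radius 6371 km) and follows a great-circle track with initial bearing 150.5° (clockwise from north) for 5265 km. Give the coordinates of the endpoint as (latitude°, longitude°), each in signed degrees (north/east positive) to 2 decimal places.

Angular distance δ = d/R = 5265/6371 = 0.82640 rad; initial bearing θ = 2.6267 rad.
sin φ₂ = sin φ₁ cos δ + cos φ₁ sin δ cos θ = (-0.1376)(0.6775) + (0.9905)(0.7355)(-0.8704) = -0.7273, so φ₂ = -46.66°.
Δλ = atan2(sin θ sin δ cos φ₁, cos δ − sin φ₁ sin φ₂) = atan2(0.3587, 0.5774) = 31.850°.
λ₂ = -0.580° + 31.850° = 31.27°.

-46.66°, 31.27°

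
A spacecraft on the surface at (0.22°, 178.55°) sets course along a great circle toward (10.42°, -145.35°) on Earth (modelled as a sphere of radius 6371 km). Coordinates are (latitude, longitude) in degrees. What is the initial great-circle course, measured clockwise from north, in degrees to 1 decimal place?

72.9°

With φ₁ = 0.0038, φ₂ = 0.1819, Δλ = 0.6301 rad, the forward-azimuth formula gives
θ = atan2( sin Δλ cos φ₂ , cos φ₁ sin φ₂ − sin φ₁ cos φ₂ cos Δλ ) = atan2(0.5795, 0.1778) = 72.94°.
So the initial bearing is 72.9°.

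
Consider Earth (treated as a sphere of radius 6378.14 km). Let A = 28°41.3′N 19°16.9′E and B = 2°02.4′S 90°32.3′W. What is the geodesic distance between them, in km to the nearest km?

12058 km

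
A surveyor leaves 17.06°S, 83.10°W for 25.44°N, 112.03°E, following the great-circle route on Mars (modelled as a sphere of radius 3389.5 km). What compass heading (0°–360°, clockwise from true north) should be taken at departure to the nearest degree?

303°

With φ₁ = -0.2978, φ₂ = 0.4440, Δλ = -2.8775 rad, the forward-azimuth formula gives
θ = atan2( sin Δλ cos φ₂ , cos φ₁ sin φ₂ − sin φ₁ cos φ₂ cos Δλ ) = atan2(-0.2357, 0.1549) = -56.68°.
Adding 360° brings this into [0°, 360°): 303°.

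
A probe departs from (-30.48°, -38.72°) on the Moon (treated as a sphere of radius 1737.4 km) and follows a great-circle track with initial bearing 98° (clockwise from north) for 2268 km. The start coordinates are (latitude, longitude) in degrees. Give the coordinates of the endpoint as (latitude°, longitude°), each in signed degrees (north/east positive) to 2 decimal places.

Angular distance δ = d/R = 2268/1737.4 = 1.30540 rad; initial bearing θ = 1.7104 rad.
sin φ₂ = sin φ₁ cos δ + cos φ₁ sin δ cos θ = (-0.5072)(0.2623) + (0.8618)(0.9650)(-0.1392) = -0.2488, so φ₂ = -14.41°.
Δλ = atan2(sin θ sin δ cos φ₁, cos δ − sin φ₁ sin φ₂) = atan2(0.8235, 0.1361) = 80.616°.
λ₂ = -38.720° + 80.616° = 41.90°.

-14.41°, 41.90°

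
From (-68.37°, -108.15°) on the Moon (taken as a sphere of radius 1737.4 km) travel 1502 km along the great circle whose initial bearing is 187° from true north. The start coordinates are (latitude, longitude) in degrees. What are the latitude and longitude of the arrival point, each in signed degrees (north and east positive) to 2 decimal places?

Angular distance δ = d/R = 1502/1737.4 = 0.86451 rad; initial bearing θ = 3.2638 rad.
sin φ₂ = sin φ₁ cos δ + cos φ₁ sin δ cos θ = (-0.9296)(0.6490) + (0.3686)(0.7608)(-0.9925) = -0.8817, so φ₂ = -61.84°.
Δλ = atan2(sin θ sin δ cos φ₁, cos δ − sin φ₁ sin φ₂) = atan2(-0.0342, -0.1706) = -168.669°.
λ₂ = -108.150° − 168.669° = -276.82° → 83.18° after wrapping to (−180°, 180°].

-61.84°, 83.18°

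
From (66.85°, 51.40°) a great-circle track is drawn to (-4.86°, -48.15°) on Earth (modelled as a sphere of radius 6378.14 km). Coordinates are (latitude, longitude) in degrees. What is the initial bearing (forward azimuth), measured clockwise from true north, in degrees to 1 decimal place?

With φ₁ = 1.1668, φ₂ = -0.0848, Δλ = -1.7375 rad, the forward-azimuth formula gives
θ = atan2( sin Δλ cos φ₂ , cos φ₁ sin φ₂ − sin φ₁ cos φ₂ cos Δλ ) = atan2(-0.9826, 0.1187) = -83.11°.
Adding 360° brings this into [0°, 360°): 276.9°.

276.9°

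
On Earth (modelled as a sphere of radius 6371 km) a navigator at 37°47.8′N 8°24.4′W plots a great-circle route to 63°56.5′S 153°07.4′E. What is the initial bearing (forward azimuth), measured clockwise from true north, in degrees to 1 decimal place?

163.0°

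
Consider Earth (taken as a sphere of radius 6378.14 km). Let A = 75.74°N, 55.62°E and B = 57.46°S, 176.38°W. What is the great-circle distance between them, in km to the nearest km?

With latitudes φ₁ = 75.740°, φ₂ = -57.460° and longitude difference Δλ = 128.000°:
cos c = sin φ₁ sin φ₂ + cos φ₁ cos φ₂ cos Δλ = (0.9692)(-0.8430) + (0.2463)(0.5379)(-0.6157) = -0.89861,
so c = arccos(-0.89861) = 2.68739 rad.
Distance = R·c = 6378.14 × 2.6874 ≈ 17141 km.

17141 km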